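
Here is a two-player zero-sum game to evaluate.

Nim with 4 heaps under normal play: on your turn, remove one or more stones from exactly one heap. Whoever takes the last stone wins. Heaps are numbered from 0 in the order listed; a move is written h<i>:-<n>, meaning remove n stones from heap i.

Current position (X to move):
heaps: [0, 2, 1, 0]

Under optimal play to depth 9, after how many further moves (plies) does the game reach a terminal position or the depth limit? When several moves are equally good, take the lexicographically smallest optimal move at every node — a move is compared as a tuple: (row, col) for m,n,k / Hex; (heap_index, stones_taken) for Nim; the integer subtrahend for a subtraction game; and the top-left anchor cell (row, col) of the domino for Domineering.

PV length from [(0,2,1,0)]: 3 plies

p1 X@[(0,2,1,0)]: h1:-1[(0,1,1,0)]+1* h1:-2[(0,0,1,0)]-1 h2:-1[(0,2,0,0)]-1
p2 O@[(0,1,1,0)]: h1:-1[(0,0,1,0)]-1* h2:-1[(0,1,0,0)]-1
p3 X@[(0,0,1,0)]: h2:-1[(0,0,0,0)]+1*
p4 O@[(0,0,0,0)] terminal -1; root [(0,2,1,0)] d9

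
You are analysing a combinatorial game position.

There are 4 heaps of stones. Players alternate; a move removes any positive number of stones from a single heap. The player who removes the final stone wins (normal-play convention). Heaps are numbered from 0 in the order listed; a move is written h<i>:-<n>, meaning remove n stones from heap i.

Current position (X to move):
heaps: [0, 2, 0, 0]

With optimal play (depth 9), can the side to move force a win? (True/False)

ply 1, X at (0,2,0,0) | h1:-1=-1→(0,1,0,0); h1:-2=+1→(0,0,0,0)*
ply 2: (0,0,0,0) is terminal -1 (O); from (0,2,0,0) depth 9

X winning at [(0,2,0,0)]: True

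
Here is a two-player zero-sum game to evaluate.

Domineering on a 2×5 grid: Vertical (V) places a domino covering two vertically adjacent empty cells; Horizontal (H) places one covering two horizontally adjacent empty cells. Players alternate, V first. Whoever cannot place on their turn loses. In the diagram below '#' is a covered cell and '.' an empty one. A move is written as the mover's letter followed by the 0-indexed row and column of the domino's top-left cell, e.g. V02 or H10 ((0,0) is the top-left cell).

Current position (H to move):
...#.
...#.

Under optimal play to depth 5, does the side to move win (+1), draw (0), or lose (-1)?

value(...#./...#., H) = -1

[...#./...#.] H move#1: H00:-1/##.#./...#.*, H01:-1/.###./...#., H10:-1/...#./##.#., H11:-1/...#./.###.
[##.#./...#.] V move#2: V02:+1/####./..##.*, V04:-1/##.##/...##
[####./..##.] H move#3: H10:-1/####./####.*
[####./####.] V move#4: V04:+1/#####/#####*
[#####/#####] end (terminal -1, H#5); searched ...#./...#. to 5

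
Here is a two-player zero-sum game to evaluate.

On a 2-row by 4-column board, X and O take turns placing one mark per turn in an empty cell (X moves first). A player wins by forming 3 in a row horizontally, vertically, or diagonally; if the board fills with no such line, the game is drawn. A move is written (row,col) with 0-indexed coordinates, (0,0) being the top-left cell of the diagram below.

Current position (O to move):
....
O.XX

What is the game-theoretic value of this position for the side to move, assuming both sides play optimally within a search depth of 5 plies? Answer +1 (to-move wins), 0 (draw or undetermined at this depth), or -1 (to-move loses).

ply 1, O at ..../O.XX | (0,0)=-1→O.../O.XX; (0,1)=-1→.O../O.XX; (0,2)=-1→..O./O.XX; (0,3)=-1→...O/O.XX; (1,1)=+0→..../OOXX*
ply 2, X at ..../OOXX | (0,0)=+0→X.../OOXX*; (0,1)=+0→.X../OOXX; (0,2)=+0→..X./OOXX; (0,3)=+0→...X/OOXX
ply 3, O at X.../OOXX | (0,1)=+0→XO../OOXX*; (0,2)=+0→X.O./OOXX; (0,3)=+0→X..O/OOXX
ply 4, X at XO../OOXX | (0,2)=+0→XOX./OOXX*; (0,3)=+0→XO.X/OOXX
ply 5, O at XOX./OOXX | (0,3)=+0→XOXO/OOXX*
ply 6: XOXO/OOXX is terminal +0 (X); from ..../O.XX depth 5

value(..../O.XX, O) = 0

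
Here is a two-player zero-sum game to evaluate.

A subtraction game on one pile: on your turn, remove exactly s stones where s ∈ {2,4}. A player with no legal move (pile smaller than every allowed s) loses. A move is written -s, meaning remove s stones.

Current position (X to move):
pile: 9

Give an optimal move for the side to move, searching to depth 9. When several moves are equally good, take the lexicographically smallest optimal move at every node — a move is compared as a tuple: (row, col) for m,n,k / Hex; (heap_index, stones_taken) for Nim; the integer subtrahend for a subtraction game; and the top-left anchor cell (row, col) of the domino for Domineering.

X's best at [9]: -2

[9] X move#1: -2:+1/7*, -4:-1/5
[7] O move#2: -2:-1/5*, -4:-1/3
[5] X move#3: -2:-1/3, -4:+1/1*
[1] end (terminal -1, O#4); searched 9 to 9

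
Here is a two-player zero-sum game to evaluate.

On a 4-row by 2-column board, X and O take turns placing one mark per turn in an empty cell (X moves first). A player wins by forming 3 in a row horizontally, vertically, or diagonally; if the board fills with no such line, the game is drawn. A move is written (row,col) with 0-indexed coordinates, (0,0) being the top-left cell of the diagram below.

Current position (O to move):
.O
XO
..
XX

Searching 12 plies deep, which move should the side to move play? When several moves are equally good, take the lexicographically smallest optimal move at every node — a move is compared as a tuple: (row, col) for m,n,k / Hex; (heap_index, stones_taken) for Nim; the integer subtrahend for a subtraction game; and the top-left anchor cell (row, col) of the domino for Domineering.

O's best at [.O/XO/../XX]: (2,1)

p1 O@[.O/XO/../XX]: (0,0)[OO/XO/../XX]-1 (2,0)[.O/XO/O./XX]+0 (2,1)[.O/XO/.O/XX]+1*
p2 X@[.O/XO/.O/XX] terminal -1; root [.O/XO/../XX] d12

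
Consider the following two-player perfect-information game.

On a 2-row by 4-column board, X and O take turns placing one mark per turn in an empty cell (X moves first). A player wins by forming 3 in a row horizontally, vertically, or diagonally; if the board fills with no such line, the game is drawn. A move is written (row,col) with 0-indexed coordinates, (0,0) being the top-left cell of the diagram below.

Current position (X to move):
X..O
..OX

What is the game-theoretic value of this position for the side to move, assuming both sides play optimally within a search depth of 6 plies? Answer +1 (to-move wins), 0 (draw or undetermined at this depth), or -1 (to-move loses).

ply 1, X at X..O/..OX | (0,1)=+0→XX.O/..OX*; (0,2)=+0→X.XO/..OX; (1,0)=+0→X..O/X.OX; (1,1)=+0→X..O/.XOX
ply 2, O at XX.O/..OX | (0,2)=+0→XXOO/..OX*; (1,0)=-1→XX.O/O.OX; (1,1)=-1→XX.O/.OOX
ply 3, X at XXOO/..OX | (1,0)=+0→XXOO/X.OX*; (1,1)=+0→XXOO/.XOX
ply 4, O at XXOO/X.OX | (1,1)=+0→XXOO/XOOX*
ply 5: XXOO/XOOX is terminal +0 (X); from X..O/..OX depth 6

value(X..O/..OX, X) = 0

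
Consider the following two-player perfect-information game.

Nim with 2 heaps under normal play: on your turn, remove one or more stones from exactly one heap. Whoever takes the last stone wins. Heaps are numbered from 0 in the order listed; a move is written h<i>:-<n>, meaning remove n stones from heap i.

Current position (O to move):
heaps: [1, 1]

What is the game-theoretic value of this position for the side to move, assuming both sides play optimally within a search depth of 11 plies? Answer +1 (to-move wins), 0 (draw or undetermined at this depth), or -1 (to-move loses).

value((1,1), O) = -1

[(1,1)] O move#1: h0:-1:-1/(0,1)*, h1:-1:-1/(1,0)
[(0,1)] X move#2: h1:-1:+1/(0,0)*
[(0,0)] end (terminal -1, O#3); searched (1,1) to 11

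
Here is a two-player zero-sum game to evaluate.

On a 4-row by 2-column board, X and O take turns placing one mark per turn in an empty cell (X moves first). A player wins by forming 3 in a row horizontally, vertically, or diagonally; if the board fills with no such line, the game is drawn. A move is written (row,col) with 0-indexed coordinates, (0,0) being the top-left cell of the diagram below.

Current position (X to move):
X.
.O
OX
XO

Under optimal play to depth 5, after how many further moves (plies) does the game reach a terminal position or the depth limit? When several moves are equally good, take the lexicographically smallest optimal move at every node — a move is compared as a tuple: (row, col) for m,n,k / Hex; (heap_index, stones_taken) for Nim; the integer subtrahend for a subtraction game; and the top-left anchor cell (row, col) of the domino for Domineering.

p1 X@[X./.O/OX/XO]: (0,1)[XX/.O/OX/XO]+0* (1,0)[X./XO/OX/XO]+0
p2 O@[XX/.O/OX/XO]: (1,0)[XX/OO/OX/XO]+0*
p3 X@[XX/OO/OX/XO] terminal +0; root [X./.O/OX/XO] d5

PV length from [X./.O/OX/XO]: 2 plies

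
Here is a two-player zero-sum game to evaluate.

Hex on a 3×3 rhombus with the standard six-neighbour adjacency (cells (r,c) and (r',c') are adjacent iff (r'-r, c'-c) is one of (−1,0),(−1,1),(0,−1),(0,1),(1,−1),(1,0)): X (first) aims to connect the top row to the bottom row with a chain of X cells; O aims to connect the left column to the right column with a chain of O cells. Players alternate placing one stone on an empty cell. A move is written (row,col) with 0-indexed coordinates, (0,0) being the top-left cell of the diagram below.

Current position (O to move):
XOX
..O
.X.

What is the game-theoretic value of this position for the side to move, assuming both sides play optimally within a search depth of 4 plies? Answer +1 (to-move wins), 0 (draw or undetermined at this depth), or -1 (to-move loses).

p1 O@[XOX/..O/.X.]: (1,0)[XOX/O.O/.X.]-1 (1,1)[XOX/.OO/.X.]+1* (2,0)[XOX/..O/OX.]-1 (2,2)[XOX/..O/.XO]-1
p2 X@[XOX/.OO/.X.]: (1,0)[XOX/XOO/.X.]-1* (2,0)[XOX/.OO/XX.]-1 (2,2)[XOX/.OO/.XX]-1
p3 O@[XOX/XOO/.X.]: (2,0)[XOX/XOO/OX.]+1* (2,2)[XOX/XOO/.XO]-1
p4 X@[XOX/XOO/OX.] terminal -1; root [XOX/..O/.X.] d4

value(XOX/..O/.X., O) = +1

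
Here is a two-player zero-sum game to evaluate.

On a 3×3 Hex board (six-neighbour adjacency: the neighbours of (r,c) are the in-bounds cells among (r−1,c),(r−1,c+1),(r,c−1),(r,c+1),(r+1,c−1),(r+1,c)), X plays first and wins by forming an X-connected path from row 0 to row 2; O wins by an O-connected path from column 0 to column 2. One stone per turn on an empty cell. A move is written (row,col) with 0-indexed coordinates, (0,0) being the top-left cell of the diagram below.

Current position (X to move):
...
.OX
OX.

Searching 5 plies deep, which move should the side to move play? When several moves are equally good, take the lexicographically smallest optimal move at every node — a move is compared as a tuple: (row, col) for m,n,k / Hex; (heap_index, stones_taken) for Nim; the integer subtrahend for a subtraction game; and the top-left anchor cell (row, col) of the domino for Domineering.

X's best at [.../.OX/OX.]: (0,2)

ply 1, X at .../.OX/OX. | (0,0)=-1→X../.OX/OX.; (0,1)=-1→.X./.OX/OX.; (0,2)=+1→..X/.OX/OX.*; (1,0)=-1→.../XOX/OX.; (2,2)=-1→.../.OX/OXX
ply 2: ..X/.OX/OX. is terminal -1 (O); from .../.OX/OX. depth 5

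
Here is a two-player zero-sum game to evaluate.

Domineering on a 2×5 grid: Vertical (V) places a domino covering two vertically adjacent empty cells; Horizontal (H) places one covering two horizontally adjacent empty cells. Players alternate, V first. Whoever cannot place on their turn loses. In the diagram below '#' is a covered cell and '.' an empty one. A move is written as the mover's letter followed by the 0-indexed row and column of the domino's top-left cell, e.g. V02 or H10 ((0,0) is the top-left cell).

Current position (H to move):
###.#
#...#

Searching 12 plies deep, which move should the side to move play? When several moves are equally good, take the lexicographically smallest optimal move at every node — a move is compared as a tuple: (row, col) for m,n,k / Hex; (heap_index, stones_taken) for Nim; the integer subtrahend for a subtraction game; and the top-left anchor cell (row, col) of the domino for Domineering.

H's best at [###.#/#...#]: H12

ply 1, H at ###.#/#...# | H11=-1→###.#/###.#; H12=+1→###.#/#.###*
ply 2: ###.#/#.### is terminal -1 (V); from ###.#/#...# depth 12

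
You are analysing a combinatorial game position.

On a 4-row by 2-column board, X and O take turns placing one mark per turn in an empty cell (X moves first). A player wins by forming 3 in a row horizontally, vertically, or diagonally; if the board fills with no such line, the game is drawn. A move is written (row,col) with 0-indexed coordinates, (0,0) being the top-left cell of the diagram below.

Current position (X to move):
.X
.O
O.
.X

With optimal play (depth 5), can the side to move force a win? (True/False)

X winning at [.X/.O/O./.X]: False

ply 1, X at .X/.O/O./.X | (0,0)=+0→XX/.O/O./.X*; (1,0)=+0→.X/XO/O./.X; (2,1)=-1→.X/.O/OX/.X; (3,0)=+0→.X/.O/O./XX
ply 2, O at XX/.O/O./.X | (1,0)=+0→XX/OO/O./.X*; (2,1)=+0→XX/.O/OO/.X; (3,0)=+0→XX/.O/O./OX
ply 3, X at XX/OO/O./.X | (2,1)=-1→XX/OO/OX/.X; (3,0)=+0→XX/OO/O./XX*
ply 4, O at XX/OO/O./XX | (2,1)=+0→XX/OO/OO/XX*
ply 5: XX/OO/OO/XX is terminal +0 (X); from .X/.O/O./.X depth 5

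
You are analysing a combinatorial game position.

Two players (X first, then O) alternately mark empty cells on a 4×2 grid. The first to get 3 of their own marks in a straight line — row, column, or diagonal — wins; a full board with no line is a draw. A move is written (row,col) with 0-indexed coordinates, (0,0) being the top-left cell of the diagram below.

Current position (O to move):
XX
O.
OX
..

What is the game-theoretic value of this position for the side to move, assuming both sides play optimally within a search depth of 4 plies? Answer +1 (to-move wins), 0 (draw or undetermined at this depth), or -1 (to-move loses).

p1 O@[XX/O./OX/..]: (1,1)[XX/OO/OX/..]+0 (3,0)[XX/O./OX/O.]+1* (3,1)[XX/O./OX/.O]-1
p2 X@[XX/O./OX/O.] terminal -1; root [XX/O./OX/..] d4

value(XX/O./OX/.., O) = +1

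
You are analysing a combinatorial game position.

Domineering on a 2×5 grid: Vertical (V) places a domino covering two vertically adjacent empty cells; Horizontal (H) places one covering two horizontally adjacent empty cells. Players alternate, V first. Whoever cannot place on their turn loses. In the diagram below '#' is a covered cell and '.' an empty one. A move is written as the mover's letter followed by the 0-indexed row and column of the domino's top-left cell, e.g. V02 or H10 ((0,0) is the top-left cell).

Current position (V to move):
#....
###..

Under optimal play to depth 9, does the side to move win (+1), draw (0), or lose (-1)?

value(#..../###.., V) = +1

[#..../###..] V move#1: V03:+1/#..#./####.*, V04:-1/#...#/###.#
[#..#./####.] H move#2: H01:-1/####./####.*
[####./####.] V move#3: V04:+1/#####/#####*
[#####/#####] end (terminal -1, H#4); searched #..../###.. to 9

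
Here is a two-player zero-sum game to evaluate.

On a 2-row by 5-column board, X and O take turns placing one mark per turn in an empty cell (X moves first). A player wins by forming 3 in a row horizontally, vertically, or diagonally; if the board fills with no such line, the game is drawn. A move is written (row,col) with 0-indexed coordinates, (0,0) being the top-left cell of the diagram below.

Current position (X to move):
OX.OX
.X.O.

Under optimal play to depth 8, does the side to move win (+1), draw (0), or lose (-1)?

p1 X@[OX.OX/.X.O.]: (0,2)[OXXOX/.X.O.]+0* (1,0)[OX.OX/XX.O.]+0 (1,2)[OX.OX/.XXO.]+0 (1,4)[OX.OX/.X.OX]+0
p2 O@[OXXOX/.X.O.]: (1,0)[OXXOX/OX.O.]+0* (1,2)[OXXOX/.XOO.]+0 (1,4)[OXXOX/.X.OO]+0
p3 X@[OXXOX/OX.O.]: (1,2)[OXXOX/OXXO.]+0* (1,4)[OXXOX/OX.OX]+0
p4 O@[OXXOX/OXXO.]: (1,4)[OXXOX/OXXOO]+0*
p5 X@[OXXOX/OXXOO] terminal +0; root [OX.OX/.X.O.] d8

value(OX.OX/.X.O., X) = 0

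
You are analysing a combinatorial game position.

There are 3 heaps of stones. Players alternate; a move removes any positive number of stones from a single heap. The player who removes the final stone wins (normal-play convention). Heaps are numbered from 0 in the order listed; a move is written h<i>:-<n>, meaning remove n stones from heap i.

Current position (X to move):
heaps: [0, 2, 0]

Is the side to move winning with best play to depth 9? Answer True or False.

ply 1, X at (0,2,0) | h1:-1=-1→(0,1,0); h1:-2=+1→(0,0,0)*
ply 2: (0,0,0) is terminal -1 (O); from (0,2,0) depth 9

X winning at [(0,2,0)]: True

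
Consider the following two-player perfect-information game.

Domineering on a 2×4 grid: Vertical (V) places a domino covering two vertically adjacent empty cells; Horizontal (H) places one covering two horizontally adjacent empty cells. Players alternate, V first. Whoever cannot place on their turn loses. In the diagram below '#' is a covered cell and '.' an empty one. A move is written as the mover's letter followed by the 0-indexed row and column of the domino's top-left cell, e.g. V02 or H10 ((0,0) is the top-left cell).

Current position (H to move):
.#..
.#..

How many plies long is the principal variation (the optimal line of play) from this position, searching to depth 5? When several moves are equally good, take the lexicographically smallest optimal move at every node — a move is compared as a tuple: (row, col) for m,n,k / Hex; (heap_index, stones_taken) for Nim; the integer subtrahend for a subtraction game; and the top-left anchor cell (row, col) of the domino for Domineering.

PV length from [.#../.#..]: 3 plies

ply 1, H at .#../.#.. | H02=+1→.###/.#..*; H12=+1→.#../.###
ply 2, V at .###/.#.. | V00=-1→####/##..*
ply 3, H at ####/##.. | H12=+1→####/####*
ply 4: ####/#### is terminal -1 (V); from .#../.#.. depth 5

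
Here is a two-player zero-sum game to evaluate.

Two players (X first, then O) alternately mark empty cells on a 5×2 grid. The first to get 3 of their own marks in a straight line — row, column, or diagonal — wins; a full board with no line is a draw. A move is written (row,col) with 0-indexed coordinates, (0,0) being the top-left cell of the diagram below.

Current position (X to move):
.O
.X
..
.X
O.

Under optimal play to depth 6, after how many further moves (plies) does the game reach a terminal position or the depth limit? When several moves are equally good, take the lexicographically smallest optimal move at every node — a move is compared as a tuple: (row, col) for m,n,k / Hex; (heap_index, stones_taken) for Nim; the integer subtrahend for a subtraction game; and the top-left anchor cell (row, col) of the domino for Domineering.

PV length from [.O/.X/../.X/O.]: 5 plies

[.O/.X/../.X/O.] X move#1: (0,0):+0/XO/.X/../.X/O., (1,0):+1/.O/XX/../.X/O.*, (2,0):+1/.O/.X/X./.X/O., (2,1):+1/.O/.X/.X/.X/O., (3,0):+0/.O/.X/../XX/O., (4,1):+0/.O/.X/../.X/OX
[.O/XX/../.X/O.] O move#2: (0,0):-1/OO/XX/../.X/O.*, (2,0):-1/.O/XX/O./.X/O., (2,1):-1/.O/XX/.O/.X/O., (3,0):-1/.O/XX/../OX/O., (4,1):-1/.O/XX/../.X/OO
[OO/XX/../.X/O.] X move#3: (2,0):+1/OO/XX/X./.X/O.*, (2,1):+1/OO/XX/.X/.X/O., (3,0):+1/OO/XX/../XX/O., (4,1):+0/OO/XX/../.X/OX
[OO/XX/X./.X/O.] O move#4: (2,1):-1/OO/XX/XO/.X/O.*, (3,0):-1/OO/XX/X./OX/O., (4,1):-1/OO/XX/X./.X/OO
[OO/XX/XO/.X/O.] X move#5: (3,0):+1/OO/XX/XO/XX/O.*, (4,1):+0/OO/XX/XO/.X/OX
[OO/XX/XO/XX/O.] end (terminal -1, O#6); searched .O/.X/../.X/O. to 6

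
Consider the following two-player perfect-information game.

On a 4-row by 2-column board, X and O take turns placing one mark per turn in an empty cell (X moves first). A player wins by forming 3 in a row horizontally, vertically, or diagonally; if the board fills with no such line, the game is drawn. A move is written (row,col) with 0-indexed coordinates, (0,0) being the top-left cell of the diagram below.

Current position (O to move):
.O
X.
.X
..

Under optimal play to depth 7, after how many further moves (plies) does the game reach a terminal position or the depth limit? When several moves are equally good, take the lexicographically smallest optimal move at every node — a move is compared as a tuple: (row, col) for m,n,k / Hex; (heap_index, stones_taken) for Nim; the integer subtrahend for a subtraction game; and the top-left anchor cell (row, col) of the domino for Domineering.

PV length from [.O/X./.X/..]: 5 plies

p1 O@[.O/X./.X/..]: (0,0)[OO/X./.X/..]+0* (1,1)[.O/XO/.X/..]-1 (2,0)[.O/X./OX/..]+0 (3,0)[.O/X./.X/O.]+0 (3,1)[.O/X./.X/.O]-1
p2 X@[OO/X./.X/..]: (1,1)[OO/XX/.X/..]+0* (2,0)[OO/X./XX/..]+0 (3,0)[OO/X./.X/X.]+0 (3,1)[OO/X./.X/.X]+0
p3 O@[OO/XX/.X/..]: (2,0)[OO/XX/OX/..]-1 (3,0)[OO/XX/.X/O.]-1 (3,1)[OO/XX/.X/.O]+0*
p4 X@[OO/XX/.X/.O]: (2,0)[OO/XX/XX/.O]+0* (3,0)[OO/XX/.X/XO]+0
p5 O@[OO/XX/XX/.O]: (3,0)[OO/XX/XX/OO]+0*
p6 X@[OO/XX/XX/OO] terminal +0; root [.O/X./.X/..] d7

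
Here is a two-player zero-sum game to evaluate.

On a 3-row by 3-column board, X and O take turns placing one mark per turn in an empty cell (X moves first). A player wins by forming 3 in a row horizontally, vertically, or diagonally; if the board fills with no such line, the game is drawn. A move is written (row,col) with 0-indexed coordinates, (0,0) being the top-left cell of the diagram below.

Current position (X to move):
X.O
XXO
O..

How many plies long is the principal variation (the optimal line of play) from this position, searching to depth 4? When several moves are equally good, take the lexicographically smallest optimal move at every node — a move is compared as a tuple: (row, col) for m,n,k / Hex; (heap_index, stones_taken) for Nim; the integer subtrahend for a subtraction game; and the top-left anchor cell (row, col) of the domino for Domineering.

ply 1, X at X.O/XXO/O.. | (0,1)=-1→XXO/XXO/O..; (2,1)=-1→X.O/XXO/OX.; (2,2)=+1→X.O/XXO/O.X*
ply 2: X.O/XXO/O.X is terminal -1 (O); from X.O/XXO/O.. depth 4

PV length from [X.O/XXO/O..]: 1 ply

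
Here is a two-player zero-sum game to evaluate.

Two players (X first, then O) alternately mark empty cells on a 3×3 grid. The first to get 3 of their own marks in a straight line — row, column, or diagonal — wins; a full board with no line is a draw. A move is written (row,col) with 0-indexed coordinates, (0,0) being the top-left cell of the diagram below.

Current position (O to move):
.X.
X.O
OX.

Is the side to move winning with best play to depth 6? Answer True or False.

[.X./X.O/OX.] O move#1: (0,0):-1/OX./X.O/OX., (0,2):-1/.XO/X.O/OX., (1,1):+0/.X./XOO/OX.*, (2,2):-1/.X./X.O/OXO
[.X./XOO/OX.] X move#2: (0,0):-1/XX./XOO/OX., (0,2):+0/.XX/XOO/OX.*, (2,2):-1/.X./XOO/OXX
[.XX/XOO/OX.] O move#3: (0,0):+0/OXX/XOO/OX.*, (2,2):-1/.XX/XOO/OXO
[OXX/XOO/OX.] X move#4: (2,2):+0/OXX/XOO/OXX*
[OXX/XOO/OXX] end (terminal +0, O#5); searched .X./X.O/OX. to 6

O winning at [.X./X.O/OX.]: False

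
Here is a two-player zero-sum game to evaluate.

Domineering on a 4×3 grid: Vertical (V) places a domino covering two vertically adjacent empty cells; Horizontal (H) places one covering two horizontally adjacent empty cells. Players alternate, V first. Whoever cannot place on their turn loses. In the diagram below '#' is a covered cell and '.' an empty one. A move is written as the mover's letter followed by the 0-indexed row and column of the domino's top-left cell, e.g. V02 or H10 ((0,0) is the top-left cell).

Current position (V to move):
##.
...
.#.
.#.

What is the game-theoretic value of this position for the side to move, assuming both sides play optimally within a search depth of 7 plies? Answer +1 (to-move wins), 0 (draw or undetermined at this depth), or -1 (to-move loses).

[##./.../.#./.#.] V move#1: V02:+1/###/..#/.#./.#.*, V10:+1/##./#../##./.#., V12:+1/##./..#/.##/.#., V20:+1/##./.../##./##., V22:+1/##./.../.##/.##
[###/..#/.#./.#.] H move#2: H10:-1/###/###/.#./.#.*
[###/###/.#./.#.] V move#3: V20:+1/###/###/##./##.*, V22:+1/###/###/.##/.##
[###/###/##./##.] end (terminal -1, H#4); searched ##./.../.#./.#. to 7

value(##./.../.#./.#., V) = +1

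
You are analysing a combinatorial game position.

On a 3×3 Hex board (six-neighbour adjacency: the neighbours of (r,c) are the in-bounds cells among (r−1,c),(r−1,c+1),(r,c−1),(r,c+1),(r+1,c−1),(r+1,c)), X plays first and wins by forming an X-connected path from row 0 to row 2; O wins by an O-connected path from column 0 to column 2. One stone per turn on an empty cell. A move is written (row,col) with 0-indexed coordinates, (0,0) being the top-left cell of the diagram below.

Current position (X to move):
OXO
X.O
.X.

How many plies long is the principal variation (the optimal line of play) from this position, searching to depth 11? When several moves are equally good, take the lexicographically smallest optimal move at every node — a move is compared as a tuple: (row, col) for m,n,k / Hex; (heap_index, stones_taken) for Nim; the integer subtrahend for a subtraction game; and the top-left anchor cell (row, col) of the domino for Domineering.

p1 X@[OXO/X.O/.X.]: (1,1)[OXO/XXO/.X.]+1* (2,0)[OXO/X.O/XX.]+1 (2,2)[OXO/X.O/.XX]+1
p2 O@[OXO/XXO/.X.] terminal -1; root [OXO/X.O/.X.] d11

PV length from [OXO/X.O/.X.]: 1 ply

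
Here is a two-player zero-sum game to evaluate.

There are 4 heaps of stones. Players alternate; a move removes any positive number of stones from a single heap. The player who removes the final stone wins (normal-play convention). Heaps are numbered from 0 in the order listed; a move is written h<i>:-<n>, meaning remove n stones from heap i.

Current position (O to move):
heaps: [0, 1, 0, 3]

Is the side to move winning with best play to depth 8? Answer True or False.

[(0,1,0,3)] O move#1: h1:-1:-1/(0,0,0,3), h3:-1:-1/(0,1,0,2), h3:-2:+1/(0,1,0,1)*, h3:-3:-1/(0,1,0,0)
[(0,1,0,1)] X move#2: h1:-1:-1/(0,0,0,1)*, h3:-1:-1/(0,1,0,0)
[(0,0,0,1)] O move#3: h3:-1:+1/(0,0,0,0)*
[(0,0,0,0)] end (terminal -1, X#4); searched (0,1,0,3) to 8

O winning at [(0,1,0,3)]: True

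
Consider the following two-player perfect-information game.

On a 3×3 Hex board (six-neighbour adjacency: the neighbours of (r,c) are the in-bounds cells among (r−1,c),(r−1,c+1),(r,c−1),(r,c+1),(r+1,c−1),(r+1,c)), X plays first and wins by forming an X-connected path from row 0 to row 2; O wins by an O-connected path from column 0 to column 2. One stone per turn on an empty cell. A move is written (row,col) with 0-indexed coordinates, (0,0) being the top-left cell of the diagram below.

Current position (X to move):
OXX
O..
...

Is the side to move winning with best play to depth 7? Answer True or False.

X winning at [OXX/O../...]: True

ply 1, X at OXX/O../... | (1,1)=+1→OXX/OX./...*; (1,2)=+1→OXX/O.X/...; (2,0)=+1→OXX/O../X..; (2,1)=+1→OXX/O../.X.; (2,2)=+1→OXX/O../..X
ply 2, O at OXX/OX./... | (1,2)=-1→OXX/OXO/...*; (2,0)=-1→OXX/OX./O..; (2,1)=-1→OXX/OX./.O.; (2,2)=-1→OXX/OX./..O
ply 3, X at OXX/OXO/... | (2,0)=+1→OXX/OXO/X..*; (2,1)=+1→OXX/OXO/.X.; (2,2)=+1→OXX/OXO/..X
ply 4: OXX/OXO/X.. is terminal -1 (O); from OXX/O../... depth 7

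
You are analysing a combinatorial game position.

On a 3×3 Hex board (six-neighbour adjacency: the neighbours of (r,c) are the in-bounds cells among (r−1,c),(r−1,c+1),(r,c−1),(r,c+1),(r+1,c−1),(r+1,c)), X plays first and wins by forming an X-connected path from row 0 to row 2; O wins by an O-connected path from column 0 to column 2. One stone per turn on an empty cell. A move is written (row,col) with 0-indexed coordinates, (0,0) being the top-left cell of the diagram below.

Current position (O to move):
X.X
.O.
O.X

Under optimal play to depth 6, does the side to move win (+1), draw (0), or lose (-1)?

value(X.X/.O./O.X, O) = +1

ply 1, O at X.X/.O./O.X | (0,1)=-1→XOX/.O./O.X; (1,0)=-1→X.X/OO./O.X; (1,2)=+1→X.X/.OO/O.X*; (2,1)=-1→X.X/.O./OOX
ply 2: X.X/.OO/O.X is terminal -1 (X); from X.X/.O./O.X depth 6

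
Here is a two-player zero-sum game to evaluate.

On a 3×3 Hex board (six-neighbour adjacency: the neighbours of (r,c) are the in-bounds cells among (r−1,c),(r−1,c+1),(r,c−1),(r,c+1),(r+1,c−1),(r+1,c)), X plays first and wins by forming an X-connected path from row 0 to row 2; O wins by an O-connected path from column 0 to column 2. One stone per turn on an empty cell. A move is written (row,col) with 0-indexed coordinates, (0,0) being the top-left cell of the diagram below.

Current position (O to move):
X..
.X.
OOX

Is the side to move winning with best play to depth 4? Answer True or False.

p1 O@[X../.X./OOX]: (0,1)[XO./.X./OOX]-1 (0,2)[X.O/.X./OOX]-1 (1,0)[X../OX./OOX]-1 (1,2)[X../.XO/OOX]+1*
p2 X@[X../.XO/OOX] terminal -1; root [X../.X./OOX] d4

O winning at [X../.X./OOX]: True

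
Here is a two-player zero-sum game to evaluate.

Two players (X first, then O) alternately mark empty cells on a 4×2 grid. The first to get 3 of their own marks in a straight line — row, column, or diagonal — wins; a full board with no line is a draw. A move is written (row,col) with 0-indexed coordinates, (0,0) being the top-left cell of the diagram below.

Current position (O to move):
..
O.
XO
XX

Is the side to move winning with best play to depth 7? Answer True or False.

O winning at [../O./XO/XX]: False

p1 O@[../O./XO/XX]: (0,0)[O./O./XO/XX]+0* (0,1)[.O/O./XO/XX]+0 (1,1)[../OO/XO/XX]+0
p2 X@[O./O./XO/XX]: (0,1)[OX/O./XO/XX]+0* (1,1)[O./OX/XO/XX]+0
p3 O@[OX/O./XO/XX]: (1,1)[OX/OO/XO/XX]+0*
p4 X@[OX/OO/XO/XX] terminal +0; root [../O./XO/XX] d7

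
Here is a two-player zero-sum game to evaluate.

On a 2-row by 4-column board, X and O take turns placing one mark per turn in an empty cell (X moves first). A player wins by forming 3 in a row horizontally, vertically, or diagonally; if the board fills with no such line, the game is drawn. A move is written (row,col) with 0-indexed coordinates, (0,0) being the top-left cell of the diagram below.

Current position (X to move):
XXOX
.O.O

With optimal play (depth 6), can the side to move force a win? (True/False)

X winning at [XXOX/.O.O]: False

ply 1, X at XXOX/.O.O | (1,0)=-1→XXOX/XO.O; (1,2)=+0→XXOX/.OXO*
ply 2, O at XXOX/.OXO | (1,0)=+0→XXOX/OOXO*
ply 3: XXOX/OOXO is terminal +0 (X); from XXOX/.O.O depth 6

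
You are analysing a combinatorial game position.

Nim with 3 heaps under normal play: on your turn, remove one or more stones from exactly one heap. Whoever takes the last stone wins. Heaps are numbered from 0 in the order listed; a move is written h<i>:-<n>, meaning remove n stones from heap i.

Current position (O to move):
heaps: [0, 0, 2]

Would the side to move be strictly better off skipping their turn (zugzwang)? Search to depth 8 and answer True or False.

zugzwang((0,0,2), O) = False

[(0,0,2)] O move#1: h2:-1:-1/(0,0,1), h2:-2:+1/(0,0,0)*
[(0,0,0)] end (terminal -1, X#2); searched (0,0,2) to 8
suppose O passes — search the same position with X to move:
pass> [(0,0,2)] X move#1: h2:-1:-1/(0,0,1), h2:-2:+1/(0,0,0)*
pass> [(0,0,0)] end (terminal -1, O#2); searched (0,0,2) to 8
for O: play +1, pass -1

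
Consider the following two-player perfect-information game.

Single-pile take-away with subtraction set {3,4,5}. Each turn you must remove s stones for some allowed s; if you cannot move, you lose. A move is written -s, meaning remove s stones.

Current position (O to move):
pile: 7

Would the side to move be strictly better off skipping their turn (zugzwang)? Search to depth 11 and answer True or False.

[7] O move#1: -3:-1/4, -4:-1/3, -5:+1/2*
[2] end (terminal -1, X#2); searched 7 to 11
pass branch (X moves first from the same position):
  | [7] X move#1: -3:-1/4, -4:-1/3, -5:+1/2*
  | [2] end (terminal -1, O#2); searched 7 to 11
O moving scores +1; O passing scores -1

zugzwang(7, O) = False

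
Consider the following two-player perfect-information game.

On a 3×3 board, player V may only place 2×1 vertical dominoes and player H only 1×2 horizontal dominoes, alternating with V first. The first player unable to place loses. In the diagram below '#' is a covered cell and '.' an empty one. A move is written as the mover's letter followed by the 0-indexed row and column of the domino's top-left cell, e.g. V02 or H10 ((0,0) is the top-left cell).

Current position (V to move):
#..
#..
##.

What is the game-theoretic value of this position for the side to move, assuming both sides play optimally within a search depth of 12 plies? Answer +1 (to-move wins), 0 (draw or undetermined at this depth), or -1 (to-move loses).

[#../#../##.] V move#1: V01:+1/##./##./##.*, V02:+1/#.#/#.#/##., V12:-1/#../#.#/###
[##./##./##.] end (terminal -1, H#2); searched #../#../##. to 12

value(#../#../##., V) = +1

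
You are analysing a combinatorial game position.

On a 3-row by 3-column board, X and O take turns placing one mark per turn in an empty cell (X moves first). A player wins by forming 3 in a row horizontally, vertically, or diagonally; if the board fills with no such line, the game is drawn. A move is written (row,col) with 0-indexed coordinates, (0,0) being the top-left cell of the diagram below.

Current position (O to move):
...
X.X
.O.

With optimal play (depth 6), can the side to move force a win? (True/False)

O winning at [.../X.X/.O.]: True

p1 O@[.../X.X/.O.]: (0,0)[O../X.X/.O.]-1 (0,1)[.O./X.X/.O.]-1 (0,2)[..O/X.X/.O.]-1 (1,1)[.../XOX/.O.]+1* (2,0)[.../X.X/OO.]-1 (2,2)[.../X.X/.OO]-1
p2 X@[.../XOX/.O.]: (0,0)[X../XOX/.O.]-1* (0,1)[.X./XOX/.O.]-1 (0,2)[..X/XOX/.O.]-1 (2,0)[.../XOX/XO.]-1 (2,2)[.../XOX/.OX]-1
p3 O@[X../XOX/.O.]: (0,1)[XO./XOX/.O.]+1* (0,2)[X.O/XOX/.O.]-1 (2,0)[X../XOX/OO.]+1 (2,2)[X../XOX/.OO]-1
p4 X@[XO./XOX/.O.] terminal -1; root [.../X.X/.O.] d6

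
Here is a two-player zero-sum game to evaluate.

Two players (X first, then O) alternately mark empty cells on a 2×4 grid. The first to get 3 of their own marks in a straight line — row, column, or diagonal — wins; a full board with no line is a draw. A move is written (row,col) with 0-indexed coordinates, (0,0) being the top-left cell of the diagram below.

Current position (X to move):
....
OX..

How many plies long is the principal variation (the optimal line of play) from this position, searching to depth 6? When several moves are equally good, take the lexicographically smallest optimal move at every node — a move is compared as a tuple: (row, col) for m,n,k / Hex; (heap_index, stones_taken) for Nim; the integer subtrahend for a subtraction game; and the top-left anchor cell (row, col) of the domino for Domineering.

p1 X@[..../OX..]: (0,0)[X.../OX..]+0* (0,1)[.X../OX..]+0 (0,2)[..X./OX..]+0 (0,3)[...X/OX..]+0 (1,2)[..../OXX.]+0 (1,3)[..../OX.X]+0
p2 O@[X.../OX..]: (0,1)[XO../OX..]+0* (0,2)[X.O./OX..]+0 (0,3)[X..O/OX..]+0 (1,2)[X.../OXO.]+0 (1,3)[X.../OX.O]+0
p3 X@[XO../OX..]: (0,2)[XOX./OX..]+0* (0,3)[XO.X/OX..]+0 (1,2)[XO../OXX.]+0 (1,3)[XO../OX.X]+0
p4 O@[XOX./OX..]: (0,3)[XOXO/OX..]+0* (1,2)[XOX./OXO.]+0 (1,3)[XOX./OX.O]+0
p5 X@[XOXO/OX..]: (1,2)[XOXO/OXX.]+0* (1,3)[XOXO/OX.X]+0
p6 O@[XOXO/OXX.]: (1,3)[XOXO/OXXO]+0*
p7 X@[XOXO/OXXO] terminal +0; root [..../OX..] d6

PV length from [..../OX..]: 6 plies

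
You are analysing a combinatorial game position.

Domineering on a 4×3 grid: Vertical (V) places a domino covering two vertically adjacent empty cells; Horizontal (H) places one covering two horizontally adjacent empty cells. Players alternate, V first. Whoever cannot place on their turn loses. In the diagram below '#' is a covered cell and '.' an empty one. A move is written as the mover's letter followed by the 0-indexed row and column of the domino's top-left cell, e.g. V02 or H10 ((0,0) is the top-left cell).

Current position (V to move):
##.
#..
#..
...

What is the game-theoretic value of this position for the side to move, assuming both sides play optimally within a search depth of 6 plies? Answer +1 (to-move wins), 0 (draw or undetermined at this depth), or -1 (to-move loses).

value(##./#../#../..., V) = +1

ply 1, V at ##./#../#../... | V02=-1→###/#.#/#../...; V11=+1→##./##./##./...*; V12=+1→##./#.#/#.#/...; V21=+1→##./#../##./.#.; V22=+1→##./#../#.#/..#
ply 2, H at ##./##./##./... | H30=-1→##./##./##./##.*; H31=-1→##./##./##./.##
ply 3, V at ##./##./##./##. | V02=+1→###/###/##./##.*; V12=+1→##./###/###/##.; V22=+1→##./##./###/###
ply 4: ###/###/##./##. is terminal -1 (H); from ##./#../#../... depth 6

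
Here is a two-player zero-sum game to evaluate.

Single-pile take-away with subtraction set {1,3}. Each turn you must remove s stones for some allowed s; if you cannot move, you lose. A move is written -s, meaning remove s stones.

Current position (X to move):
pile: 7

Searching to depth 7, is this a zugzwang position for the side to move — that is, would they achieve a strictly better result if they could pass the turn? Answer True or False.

p1 X@[7]: -1[6]+1* -3[4]+1
p2 O@[6]: -1[5]-1* -3[3]-1
p3 X@[5]: -1[4]+1* -3[2]+1
p4 O@[4]: -1[3]-1* -3[1]-1
p5 X@[3]: -1[2]+1* -3[0]+1
p6 O@[2]: -1[1]-1*
p7 X@[1]: -1[0]+1*
p8 O@[0] terminal -1; root [7] d7
suppose X passes — search the same position with O to move:
pass> p1 O@[7]: -1[6]+1* -3[4]+1
pass> p2 X@[6]: -1[5]-1* -3[3]-1
pass> p3 O@[5]: -1[4]+1* -3[2]+1
pass> p4 X@[4]: -1[3]-1* -3[1]-1
pass> p5 O@[3]: -1[2]+1* -3[0]+1
pass> p6 X@[2]: -1[1]-1*
pass> p7 O@[1]: -1[0]+1*
pass> p8 X@[0] terminal -1; root [7] d7
for X: play +1, pass -1

zugzwang(7, X) = False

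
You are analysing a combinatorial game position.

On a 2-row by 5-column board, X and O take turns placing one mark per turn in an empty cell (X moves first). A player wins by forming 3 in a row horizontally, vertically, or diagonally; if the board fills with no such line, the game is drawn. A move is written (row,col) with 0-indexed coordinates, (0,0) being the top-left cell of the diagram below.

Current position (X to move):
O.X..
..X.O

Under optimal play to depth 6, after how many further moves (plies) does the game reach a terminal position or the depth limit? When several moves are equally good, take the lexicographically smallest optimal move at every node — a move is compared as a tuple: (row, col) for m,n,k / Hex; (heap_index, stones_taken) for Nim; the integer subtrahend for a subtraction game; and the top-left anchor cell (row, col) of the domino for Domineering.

[O.X../..X.O] X move#1: (0,1):+1/OXX../..X.O*, (0,3):+1/O.XX./..X.O, (0,4):+1/O.X.X/..X.O, (1,0):+1/O.X../X.X.O, (1,1):+1/O.X../.XX.O, (1,3):+1/O.X../..XXO
[OXX../..X.O] O move#2: (0,3):-1/OXXO./..X.O*, (0,4):-1/OXX.O/..X.O, (1,0):-1/OXX../O.X.O, (1,1):-1/OXX../.OX.O, (1,3):-1/OXX../..XOO
[OXXO./..X.O] X move#3: (0,4):+0/OXXOX/..X.O, (1,0):+0/OXXO./X.X.O, (1,1):+1/OXXO./.XX.O*, (1,3):+0/OXXO./..XXO
[OXXO./.XX.O] O move#4: (0,4):-1/OXXOO/.XX.O*, (1,0):-1/OXXO./OXX.O, (1,3):-1/OXXO./.XXOO
[OXXOO/.XX.O] X move#5: (1,0):+1/OXXOO/XXX.O*, (1,3):+1/OXXOO/.XXXO
[OXXOO/XXX.O] end (terminal -1, O#6); searched O.X../..X.O to 6

PV length from [O.X../..X.O]: 5 plies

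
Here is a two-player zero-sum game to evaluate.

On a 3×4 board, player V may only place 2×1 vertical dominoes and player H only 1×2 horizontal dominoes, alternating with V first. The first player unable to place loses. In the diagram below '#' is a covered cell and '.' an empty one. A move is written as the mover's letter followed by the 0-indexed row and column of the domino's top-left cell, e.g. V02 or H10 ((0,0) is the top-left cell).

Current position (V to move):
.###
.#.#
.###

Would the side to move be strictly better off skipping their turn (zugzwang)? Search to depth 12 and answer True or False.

ply 1, V at .###/.#.#/.### | V00=+1→####/##.#/.###*; V10=+1→.###/##.#/####
ply 2: ####/##.#/.### is terminal -1 (H); from .###/.#.#/.### depth 12
pass branch (H moves first from the same position):
  | ply 1: .###/.#.#/.### is terminal -1 (H); from .###/.#.#/.### depth 12
V moving scores +1; V passing scores +1

zugzwang(.###/.#.#/.###, V) = False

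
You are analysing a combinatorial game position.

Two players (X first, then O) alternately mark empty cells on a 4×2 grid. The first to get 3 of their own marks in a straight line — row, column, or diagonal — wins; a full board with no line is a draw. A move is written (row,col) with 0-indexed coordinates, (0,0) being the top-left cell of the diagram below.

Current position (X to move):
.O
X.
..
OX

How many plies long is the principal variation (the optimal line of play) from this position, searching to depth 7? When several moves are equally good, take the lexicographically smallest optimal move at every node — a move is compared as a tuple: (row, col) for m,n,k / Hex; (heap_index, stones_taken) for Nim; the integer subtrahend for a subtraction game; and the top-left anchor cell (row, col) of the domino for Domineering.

PV length from [.O/X./../OX]: 4 plies

[.O/X./../OX] X move#1: (0,0):+0/XO/X./../OX*, (1,1):+0/.O/XX/../OX, (2,0):+0/.O/X./X./OX, (2,1):+0/.O/X./.X/OX
[XO/X./../OX] O move#2: (1,1):-1/XO/XO/../OX, (2,0):+0/XO/X./O./OX*, (2,1):-1/XO/X./.O/OX
[XO/X./O./OX] X move#3: (1,1):+0/XO/XX/O./OX*, (2,1):+0/XO/X./OX/OX
[XO/XX/O./OX] O move#4: (2,1):+0/XO/XX/OO/OX*
[XO/XX/OO/OX] end (terminal +0, X#5); searched .O/X./../OX to 7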